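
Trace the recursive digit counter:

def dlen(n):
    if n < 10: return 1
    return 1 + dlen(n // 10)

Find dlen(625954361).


dlen(625954361) = 1 + dlen(62595436)
dlen(62595436) = 1 + dlen(6259543)
dlen(6259543) = 1 + dlen(625954)
dlen(625954) = 1 + dlen(62595)
dlen(62595) = 1 + dlen(6259)
dlen(6259) = 1 + dlen(625)
dlen(625) = 1 + dlen(62)
dlen(62) = 1 + dlen(6)
dlen(6) = 1  (base case: 6 < 10)
Unwinding: 1 + 1 + 1 + 1 + 1 + 1 + 1 + 1 + 1 = 9

9


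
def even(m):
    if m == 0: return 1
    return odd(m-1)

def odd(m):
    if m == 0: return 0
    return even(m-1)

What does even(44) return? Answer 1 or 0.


even(44) = odd(43)
odd(43) = even(42)
even(42) = odd(41)
odd(41) = even(40)
even(40) = odd(39)
odd(39) = even(38)
even(38) = odd(37)
odd(37) = even(36)
even(36) = odd(35)
odd(35) = even(34)
even(34) = odd(33)
odd(33) = even(32)
even(32) = odd(31)
odd(31) = even(30)
even(30) = odd(29)
odd(29) = even(28)
even(28) = odd(27)
odd(27) = even(26)
even(26) = odd(25)
odd(25) = even(24)
even(24) = odd(23)
odd(23) = even(22)
even(22) = odd(21)
odd(21) = even(20)
even(20) = odd(19)
odd(19) = even(18)
even(18) = odd(17)
odd(17) = even(16)
even(16) = odd(15)
odd(15) = even(14)
even(14) = odd(13)
odd(13) = even(12)
even(12) = odd(11)
odd(11) = even(10)
even(10) = odd(9)
odd(9) = even(8)
even(8) = odd(7)
odd(7) = even(6)
even(6) = odd(5)
odd(5) = even(4)
even(4) = odd(3)
odd(3) = even(2)
even(2) = odd(1)
odd(1) = even(0)
even(0) = 1  (base case)
Result: 1

1


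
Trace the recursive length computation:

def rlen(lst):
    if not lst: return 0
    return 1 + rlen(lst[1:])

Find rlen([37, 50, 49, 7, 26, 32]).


rlen([37, 50, 49, 7, 26, 32]) = 1 + rlen([50, 49, 7, 26, 32])
rlen([50, 49, 7, 26, 32]) = 1 + rlen([49, 7, 26, 32])
rlen([49, 7, 26, 32]) = 1 + rlen([7, 26, 32])
rlen([7, 26, 32]) = 1 + rlen([26, 32])
rlen([26, 32]) = 1 + rlen([32])
rlen([32]) = 1 + rlen([])
rlen([]) = 0  (base case)
Unwinding: 1 + 1 + 1 + 1 + 1 + 1 + 0 = 6

6


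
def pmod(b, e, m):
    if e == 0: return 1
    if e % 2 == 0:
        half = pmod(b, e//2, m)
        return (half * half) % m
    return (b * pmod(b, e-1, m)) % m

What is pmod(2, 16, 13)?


pmod(2, 16, 13): e is even, compute pmod(2, 8, 13)
  pmod(2, 8, 13): e is even, compute pmod(2, 4, 13)
    pmod(2, 4, 13): e is even, compute pmod(2, 2, 13)
      pmod(2, 2, 13): e is even, compute pmod(2, 1, 13)
        pmod(2, 1, 13): e is odd, compute pmod(2, 0, 13)
          pmod(2, 0, 13) = 1
        (2 * 1) % 13 = 2
      half=2, (2*2) % 13 = 4
    half=4, (4*4) % 13 = 3
  half=3, (3*3) % 13 = 9
half=9, (9*9) % 13 = 3

3


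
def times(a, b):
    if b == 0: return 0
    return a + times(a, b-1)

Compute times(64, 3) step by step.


times(64, 3) = 64 + times(64, 2)
times(64, 2) = 64 + times(64, 1)
times(64, 1) = 64 + times(64, 0)
times(64, 0) = 0  (base case)
Total: 64 + 64 + 64 + 0 = 192

192


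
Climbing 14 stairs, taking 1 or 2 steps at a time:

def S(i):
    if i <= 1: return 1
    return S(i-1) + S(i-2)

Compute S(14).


Building up from base cases:
S(0) = 1
S(1) = 1
S(2) = S(1) + S(0) = 1 + 1 = 2
S(3) = S(2) + S(1) = 2 + 1 = 3
S(4) = S(3) + S(2) = 3 + 2 = 5
S(5) = S(4) + S(3) = 5 + 3 = 8
S(6) = S(5) + S(4) = 8 + 5 = 13
S(7) = S(6) + S(5) = 13 + 8 = 21
S(8) = S(7) + S(6) = 21 + 13 = 34
S(9) = S(8) + S(7) = 34 + 21 = 55
S(10) = S(9) + S(8) = 55 + 34 = 89
S(11) = S(10) + S(9) = 89 + 55 = 144
S(12) = S(11) + S(10) = 144 + 89 = 233
S(13) = S(12) + S(11) = 233 + 144 = 377
S(14) = S(13) + S(12) = 377 + 233 = 610

610


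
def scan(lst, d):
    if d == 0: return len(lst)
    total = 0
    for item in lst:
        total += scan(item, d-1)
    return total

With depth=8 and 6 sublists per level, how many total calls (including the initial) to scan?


At depth 0 (root): 1 call
At depth 1: each of 1 parents calls scan on 6 children = 6 calls
At depth 2: each of 6 parents calls scan on 6 children = 36 calls
At depth 3: each of 36 parents calls scan on 6 children = 216 calls
At depth 4: each of 216 parents calls scan on 6 children = 1296 calls
At depth 5: each of 1296 parents calls scan on 6 children = 7776 calls
At depth 6: each of 7776 parents calls scan on 6 children = 46656 calls
At depth 7: each of 46656 parents calls scan on 6 children = 279936 calls
At depth 8: each of 279936 parents calls scan on 6 children = 1679616 calls
Total: 1 + 6 + 36 + 216 + 1296 + 7776 + 46656 + 279936 + 1679616 = 2015539

2015539


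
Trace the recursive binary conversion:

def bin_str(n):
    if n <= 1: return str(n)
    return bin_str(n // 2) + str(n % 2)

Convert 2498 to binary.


bin_str(2498) = bin_str(1249) + '0'
bin_str(1249) = bin_str(624) + '1'
bin_str(624) = bin_str(312) + '0'
bin_str(312) = bin_str(156) + '0'
bin_str(156) = bin_str(78) + '0'
bin_str(78) = bin_str(39) + '0'
bin_str(39) = bin_str(19) + '1'
bin_str(19) = bin_str(9) + '1'
bin_str(9) = bin_str(4) + '1'
bin_str(4) = bin_str(2) + '0'
bin_str(2) = bin_str(1) + '0'
bin_str(1) = '1'  (base case)
Concatenating: '1' + '0' + '0' + '1' + '1' + '1' + '0' + '0' + '0' + '0' + '1' + '0' = '100111000010'

100111000010


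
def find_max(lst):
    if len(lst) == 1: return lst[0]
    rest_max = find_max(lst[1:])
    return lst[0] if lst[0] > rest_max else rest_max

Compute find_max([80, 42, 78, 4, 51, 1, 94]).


find_max([80, 42, 78, 4, 51, 1, 94]): compare 80 with find_max([42, 78, 4, 51, 1, 94])
find_max([42, 78, 4, 51, 1, 94]): compare 42 with find_max([78, 4, 51, 1, 94])
find_max([78, 4, 51, 1, 94]): compare 78 with find_max([4, 51, 1, 94])
find_max([4, 51, 1, 94]): compare 4 with find_max([51, 1, 94])
find_max([51, 1, 94]): compare 51 with find_max([1, 94])
find_max([1, 94]): compare 1 with find_max([94])
find_max([94]) = 94  (base case)
Compare 1 with 94 -> 94
Compare 51 with 94 -> 94
Compare 4 with 94 -> 94
Compare 78 with 94 -> 94
Compare 42 with 94 -> 94
Compare 80 with 94 -> 94

94


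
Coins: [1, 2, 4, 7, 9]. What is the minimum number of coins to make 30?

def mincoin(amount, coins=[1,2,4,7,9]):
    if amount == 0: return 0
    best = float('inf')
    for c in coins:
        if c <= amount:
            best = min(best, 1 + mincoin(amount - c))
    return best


Building up with DP:
mincoin(0) = 0
mincoin(1) = min(1+mincoin(0)=1+0=1) = 1
mincoin(2) = min(1+mincoin(1)=1+1=2, 1+mincoin(0)=1+0=1) = 1
mincoin(3) = min(1+mincoin(2)=1+1=2, 1+mincoin(1)=1+1=2) = 2
mincoin(4) = min(1+mincoin(3)=1+2=3, 1+mincoin(2)=1+1=2, 1+mincoin(0)=1+0=1) = 1
mincoin(5) = min(1+mincoin(4)=1+1=2, 1+mincoin(3)=1+2=3, 1+mincoin(1)=1+1=2) = 2
mincoin(6) = min(1+mincoin(5)=1+2=3, 1+mincoin(4)=1+1=2, 1+mincoin(2)=1+1=2) = 2
mincoin(7) = min(1+mincoin(6)=1+2=3, 1+mincoin(5)=1+2=3, 1+mincoin(3)=1+2=3, 1+mincoin(0)=1+0=1) = 1
mincoin(8) = min(1+mincoin(7)=1+1=2, 1+mincoin(6)=1+2=3, 1+mincoin(4)=1+1=2, 1+mincoin(1)=1+1=2) = 2
mincoin(9) = min(1+mincoin(8)=1+2=3, 1+mincoin(7)=1+1=2, 1+mincoin(5)=1+2=3, 1+mincoin(2)=1+1=2, 1+mincoin(0)=1+0=1) = 1
mincoin(10) = min(1+mincoin(9)=1+1=2, 1+mincoin(8)=1+2=3, 1+mincoin(6)=1+2=3, 1+mincoin(3)=1+2=3, 1+mincoin(1)=1+1=2) = 2
mincoin(11) = min(1+mincoin(10)=1+2=3, 1+mincoin(9)=1+1=2, 1+mincoin(7)=1+1=2, 1+mincoin(4)=1+1=2, 1+mincoin(2)=1+1=2) = 2
mincoin(12) = min(1+mincoin(11)=1+2=3, 1+mincoin(10)=1+2=3, 1+mincoin(8)=1+2=3, 1+mincoin(5)=1+2=3, 1+mincoin(3)=1+2=3) = 3
mincoin(13) = min(1+mincoin(12)=1+3=4, 1+mincoin(11)=1+2=3, 1+mincoin(9)=1+1=2, 1+mincoin(6)=1+2=3, 1+mincoin(4)=1+1=2) = 2
mincoin(14) = min(1+mincoin(13)=1+2=3, 1+mincoin(12)=1+3=4, 1+mincoin(10)=1+2=3, 1+mincoin(7)=1+1=2, 1+mincoin(5)=1+2=3) = 2
mincoin(15) = min(1+mincoin(14)=1+2=3, 1+mincoin(13)=1+2=3, 1+mincoin(11)=1+2=3, 1+mincoin(8)=1+2=3, 1+mincoin(6)=1+2=3) = 3
mincoin(16) = min(1+mincoin(15)=1+3=4, 1+mincoin(14)=1+2=3, 1+mincoin(12)=1+3=4, 1+mincoin(9)=1+1=2, 1+mincoin(7)=1+1=2) = 2
mincoin(17) = min(1+mincoin(16)=1+2=3, 1+mincoin(15)=1+3=4, 1+mincoin(13)=1+2=3, 1+mincoin(10)=1+2=3, 1+mincoin(8)=1+2=3) = 3
mincoin(18) = min(1+mincoin(17)=1+3=4, 1+mincoin(16)=1+2=3, 1+mincoin(14)=1+2=3, 1+mincoin(11)=1+2=3, 1+mincoin(9)=1+1=2) = 2
mincoin(19) = min(1+mincoin(18)=1+2=3, 1+mincoin(17)=1+3=4, 1+mincoin(15)=1+3=4, 1+mincoin(12)=1+3=4, 1+mincoin(10)=1+2=3) = 3
mincoin(20) = min(1+mincoin(19)=1+3=4, 1+mincoin(18)=1+2=3, 1+mincoin(16)=1+2=3, 1+mincoin(13)=1+2=3, 1+mincoin(11)=1+2=3) = 3
mincoin(21) = min(1+mincoin(20)=1+3=4, 1+mincoin(19)=1+3=4, 1+mincoin(17)=1+3=4, 1+mincoin(14)=1+2=3, 1+mincoin(12)=1+3=4) = 3
mincoin(22) = min(1+mincoin(21)=1+3=4, 1+mincoin(20)=1+3=4, 1+mincoin(18)=1+2=3, 1+mincoin(15)=1+3=4, 1+mincoin(13)=1+2=3) = 3
mincoin(23) = min(1+mincoin(22)=1+3=4, 1+mincoin(21)=1+3=4, 1+mincoin(19)=1+3=4, 1+mincoin(16)=1+2=3, 1+mincoin(14)=1+2=3) = 3
mincoin(24) = min(1+mincoin(23)=1+3=4, 1+mincoin(22)=1+3=4, 1+mincoin(20)=1+3=4, 1+mincoin(17)=1+3=4, 1+mincoin(15)=1+3=4) = 4
mincoin(25) = min(1+mincoin(24)=1+4=5, 1+mincoin(23)=1+3=4, 1+mincoin(21)=1+3=4, 1+mincoin(18)=1+2=3, 1+mincoin(16)=1+2=3) = 3
mincoin(26) = min(1+mincoin(25)=1+3=4, 1+mincoin(24)=1+4=5, 1+mincoin(22)=1+3=4, 1+mincoin(19)=1+3=4, 1+mincoin(17)=1+3=4) = 4
mincoin(27) = min(1+mincoin(26)=1+4=5, 1+mincoin(25)=1+3=4, 1+mincoin(23)=1+3=4, 1+mincoin(20)=1+3=4, 1+mincoin(18)=1+2=3) = 3
mincoin(28) = min(1+mincoin(27)=1+3=4, 1+mincoin(26)=1+4=5, 1+mincoin(24)=1+4=5, 1+mincoin(21)=1+3=4, 1+mincoin(19)=1+3=4) = 4
mincoin(29) = min(1+mincoin(28)=1+4=5, 1+mincoin(27)=1+3=4, 1+mincoin(25)=1+3=4, 1+mincoin(22)=1+3=4, 1+mincoin(20)=1+3=4) = 4
mincoin(30) = min(1+mincoin(29)=1+4=5, 1+mincoin(28)=1+4=5, 1+mincoin(26)=1+4=5, 1+mincoin(23)=1+3=4, 1+mincoin(21)=1+3=4) = 4

4


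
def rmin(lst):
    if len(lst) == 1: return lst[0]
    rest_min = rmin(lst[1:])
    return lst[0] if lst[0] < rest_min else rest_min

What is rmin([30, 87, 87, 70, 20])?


rmin([30, 87, 87, 70, 20]): compare 30 with rmin([87, 87, 70, 20])
rmin([87, 87, 70, 20]): compare 87 with rmin([87, 70, 20])
rmin([87, 70, 20]): compare 87 with rmin([70, 20])
rmin([70, 20]): compare 70 with rmin([20])
rmin([20]) = 20  (base case)
Compare 70 with 20 -> 20
Compare 87 with 20 -> 20
Compare 87 with 20 -> 20
Compare 30 with 20 -> 20

20


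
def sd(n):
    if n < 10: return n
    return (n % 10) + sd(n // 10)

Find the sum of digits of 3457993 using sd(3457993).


sd(3457993) = 3 + sd(345799)
sd(345799) = 9 + sd(34579)
sd(34579) = 9 + sd(3457)
sd(3457) = 7 + sd(345)
sd(345) = 5 + sd(34)
sd(34) = 4 + sd(3)
sd(3) = 3  (base case)
Total: 3 + 9 + 9 + 7 + 5 + 4 + 3 = 40

40


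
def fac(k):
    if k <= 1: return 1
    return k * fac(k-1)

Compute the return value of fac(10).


fac(10)
= 10 * fac(9)
= 10 * 9 * fac(8)
= 10 * 9 * 8 * fac(7)
= 10 * 9 * 8 * 7 * fac(6)
= 10 * 9 * 8 * 7 * 6 * fac(5)
= 10 * 9 * 8 * 7 * 6 * 5 * fac(4)
= 10 * 9 * 8 * 7 * 6 * 5 * 4 * fac(3)
= 10 * 9 * 8 * 7 * 6 * 5 * 4 * 3 * fac(2)
= 10 * 9 * 8 * 7 * 6 * 5 * 4 * 3 * 2 * fac(1)
= 10 * 9 * 8 * 7 * 6 * 5 * 4 * 3 * 2 * 1
= 3628800

3628800


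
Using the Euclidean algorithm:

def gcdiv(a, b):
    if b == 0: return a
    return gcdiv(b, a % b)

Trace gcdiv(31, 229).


gcdiv(31, 229) = gcdiv(229, 31)
gcdiv(229, 31) = gcdiv(31, 12)
gcdiv(31, 12) = gcdiv(12, 7)
gcdiv(12, 7) = gcdiv(7, 5)
gcdiv(7, 5) = gcdiv(5, 2)
gcdiv(5, 2) = gcdiv(2, 1)
gcdiv(2, 1) = gcdiv(1, 0)
gcdiv(1, 0) = 1  (base case)

1


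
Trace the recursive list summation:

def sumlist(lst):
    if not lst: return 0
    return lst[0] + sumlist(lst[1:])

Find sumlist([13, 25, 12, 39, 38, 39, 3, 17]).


sumlist([13, 25, 12, 39, 38, 39, 3, 17]) = 13 + sumlist([25, 12, 39, 38, 39, 3, 17])
sumlist([25, 12, 39, 38, 39, 3, 17]) = 25 + sumlist([12, 39, 38, 39, 3, 17])
sumlist([12, 39, 38, 39, 3, 17]) = 12 + sumlist([39, 38, 39, 3, 17])
sumlist([39, 38, 39, 3, 17]) = 39 + sumlist([38, 39, 3, 17])
sumlist([38, 39, 3, 17]) = 38 + sumlist([39, 3, 17])
sumlist([39, 3, 17]) = 39 + sumlist([3, 17])
sumlist([3, 17]) = 3 + sumlist([17])
sumlist([17]) = 17 + sumlist([])
sumlist([]) = 0  (base case)
Total: 13 + 25 + 12 + 39 + 38 + 39 + 3 + 17 + 0 = 186

186


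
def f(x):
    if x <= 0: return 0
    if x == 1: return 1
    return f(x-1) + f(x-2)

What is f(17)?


Computing f(17) bottom-up:
f(0) = 0
f(1) = 1
f(2) = f(1) + f(0) = 1 + 0 = 1
f(3) = f(2) + f(1) = 1 + 1 = 2
f(4) = f(3) + f(2) = 2 + 1 = 3
f(5) = f(4) + f(3) = 3 + 2 = 5
f(6) = f(5) + f(4) = 5 + 3 = 8
f(7) = f(6) + f(5) = 8 + 5 = 13
f(8) = f(7) + f(6) = 13 + 8 = 21
f(9) = f(8) + f(7) = 21 + 13 = 34
f(10) = f(9) + f(8) = 34 + 21 = 55
f(11) = f(10) + f(9) = 55 + 34 = 89
f(12) = f(11) + f(10) = 89 + 55 = 144
f(13) = f(12) + f(11) = 144 + 89 = 233
f(14) = f(13) + f(12) = 233 + 144 = 377
f(15) = f(14) + f(13) = 377 + 233 = 610
f(16) = f(15) + f(14) = 610 + 377 = 987
f(17) = f(16) + f(15) = 987 + 610 = 1597

1597


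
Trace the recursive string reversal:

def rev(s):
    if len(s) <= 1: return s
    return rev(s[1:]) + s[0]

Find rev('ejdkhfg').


rev('ejdkhfg') = rev('jdkhfg') + 'e'
rev('jdkhfg') = rev('dkhfg') + 'j'
rev('dkhfg') = rev('khfg') + 'd'
rev('khfg') = rev('hfg') + 'k'
rev('hfg') = rev('fg') + 'h'
rev('fg') = rev('g') + 'f'
rev('g') = 'g'  (base case)
Concatenating: 'g' + 'f' + 'h' + 'k' + 'd' + 'j' + 'e' = 'gfhkdje'

gfhkdje


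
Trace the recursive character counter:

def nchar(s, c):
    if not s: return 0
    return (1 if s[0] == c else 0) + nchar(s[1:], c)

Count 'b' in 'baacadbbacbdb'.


s[0]='b' == 'b' -> 1
s[0]='a' != 'b' -> 0
s[0]='a' != 'b' -> 0
s[0]='c' != 'b' -> 0
s[0]='a' != 'b' -> 0
s[0]='d' != 'b' -> 0
s[0]='b' == 'b' -> 1
s[0]='b' == 'b' -> 1
s[0]='a' != 'b' -> 0
s[0]='c' != 'b' -> 0
s[0]='b' == 'b' -> 1
s[0]='d' != 'b' -> 0
s[0]='b' == 'b' -> 1
Sum: 1 + 0 + 0 + 0 + 0 + 0 + 1 + 1 + 0 + 0 + 1 + 0 + 1 = 5

5


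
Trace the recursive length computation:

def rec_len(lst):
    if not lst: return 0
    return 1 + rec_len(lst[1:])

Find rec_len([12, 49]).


rec_len([12, 49]) = 1 + rec_len([49])
rec_len([49]) = 1 + rec_len([])
rec_len([]) = 0  (base case)
Unwinding: 1 + 1 + 0 = 2

2


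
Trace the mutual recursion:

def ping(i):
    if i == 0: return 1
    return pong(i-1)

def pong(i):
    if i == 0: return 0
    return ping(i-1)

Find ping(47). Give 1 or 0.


ping(47) = pong(46)
pong(46) = ping(45)
ping(45) = pong(44)
pong(44) = ping(43)
ping(43) = pong(42)
pong(42) = ping(41)
ping(41) = pong(40)
pong(40) = ping(39)
ping(39) = pong(38)
pong(38) = ping(37)
ping(37) = pong(36)
pong(36) = ping(35)
ping(35) = pong(34)
pong(34) = ping(33)
ping(33) = pong(32)
pong(32) = ping(31)
ping(31) = pong(30)
pong(30) = ping(29)
ping(29) = pong(28)
pong(28) = ping(27)
ping(27) = pong(26)
pong(26) = ping(25)
ping(25) = pong(24)
pong(24) = ping(23)
ping(23) = pong(22)
pong(22) = ping(21)
ping(21) = pong(20)
pong(20) = ping(19)
ping(19) = pong(18)
pong(18) = ping(17)
ping(17) = pong(16)
pong(16) = ping(15)
ping(15) = pong(14)
pong(14) = ping(13)
ping(13) = pong(12)
pong(12) = ping(11)
ping(11) = pong(10)
pong(10) = ping(9)
ping(9) = pong(8)
pong(8) = ping(7)
ping(7) = pong(6)
pong(6) = ping(5)
ping(5) = pong(4)
pong(4) = ping(3)
ping(3) = pong(2)
pong(2) = ping(1)
ping(1) = pong(0)
pong(0) = 0  (base case)
Result: 0

0


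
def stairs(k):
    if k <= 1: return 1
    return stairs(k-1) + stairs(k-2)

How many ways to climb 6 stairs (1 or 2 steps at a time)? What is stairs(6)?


Building up from base cases:
stairs(0) = 1
stairs(1) = 1
stairs(2) = stairs(1) + stairs(0) = 1 + 1 = 2
stairs(3) = stairs(2) + stairs(1) = 2 + 1 = 3
stairs(4) = stairs(3) + stairs(2) = 3 + 2 = 5
stairs(5) = stairs(4) + stairs(3) = 5 + 3 = 8
stairs(6) = stairs(5) + stairs(4) = 8 + 5 = 13

13


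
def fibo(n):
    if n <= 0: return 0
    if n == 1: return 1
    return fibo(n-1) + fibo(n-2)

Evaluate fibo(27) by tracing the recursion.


Computing fibo(27) bottom-up:
fibo(0) = 0
fibo(1) = 1
fibo(2) = fibo(1) + fibo(0) = 1 + 0 = 1
fibo(3) = fibo(2) + fibo(1) = 1 + 1 = 2
fibo(4) = fibo(3) + fibo(2) = 2 + 1 = 3
fibo(5) = fibo(4) + fibo(3) = 3 + 2 = 5
fibo(6) = fibo(5) + fibo(4) = 5 + 3 = 8
fibo(7) = fibo(6) + fibo(5) = 8 + 5 = 13
fibo(8) = fibo(7) + fibo(6) = 13 + 8 = 21
fibo(9) = fibo(8) + fibo(7) = 21 + 13 = 34
fibo(10) = fibo(9) + fibo(8) = 34 + 21 = 55
fibo(11) = fibo(10) + fibo(9) = 55 + 34 = 89
fibo(12) = fibo(11) + fibo(10) = 89 + 55 = 144
fibo(13) = fibo(12) + fibo(11) = 144 + 89 = 233
fibo(14) = fibo(13) + fibo(12) = 233 + 144 = 377
fibo(15) = fibo(14) + fibo(13) = 377 + 233 = 610
fibo(16) = fibo(15) + fibo(14) = 610 + 377 = 987
fibo(17) = fibo(16) + fibo(15) = 987 + 610 = 1597
fibo(18) = fibo(17) + fibo(16) = 1597 + 987 = 2584
fibo(19) = fibo(18) + fibo(17) = 2584 + 1597 = 4181
fibo(20) = fibo(19) + fibo(18) = 4181 + 2584 = 6765
fibo(21) = fibo(20) + fibo(19) = 6765 + 4181 = 10946
fibo(22) = fibo(21) + fibo(20) = 10946 + 6765 = 17711
fibo(23) = fibo(22) + fibo(21) = 17711 + 10946 = 28657
fibo(24) = fibo(23) + fibo(22) = 28657 + 17711 = 46368
fibo(25) = fibo(24) + fibo(23) = 46368 + 28657 = 75025
fibo(26) = fibo(25) + fibo(24) = 75025 + 46368 = 121393
fibo(27) = fibo(26) + fibo(25) = 121393 + 75025 = 196418

196418


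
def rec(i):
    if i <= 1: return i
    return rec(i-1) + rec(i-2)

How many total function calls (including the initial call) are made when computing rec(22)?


Let C(n) = total calls for rec(n)
C(0) = 1, C(1) = 1
C(2) = 1 + C(1) + C(0) = 1 + 1 + 1 = 3
C(3) = 1 + C(2) + C(1) = 1 + 3 + 1 = 5
C(4) = 1 + C(3) + C(2) = 1 + 5 + 3 = 9
C(5) = 1 + C(4) + C(3) = 1 + 9 + 5 = 15
C(6) = 1 + C(5) + C(4) = 1 + 15 + 9 = 25
C(7) = 1 + C(6) + C(5) = 1 + 25 + 15 = 41
C(8) = 1 + C(7) + C(6) = 1 + 41 + 25 = 67
C(9) = 1 + C(8) + C(7) = 1 + 67 + 41 = 109
C(10) = 1 + C(9) + C(8) = 1 + 109 + 67 = 177
C(11) = 1 + C(10) + C(9) = 1 + 177 + 109 = 287
C(12) = 1 + C(11) + C(10) = 1 + 287 + 177 = 465
C(13) = 1 + C(12) + C(11) = 1 + 465 + 287 = 753
C(14) = 1 + C(13) + C(12) = 1 + 753 + 465 = 1219
C(15) = 1 + C(14) + C(13) = 1 + 1219 + 753 = 1973
C(16) = 1 + C(15) + C(14) = 1 + 1973 + 1219 = 3193
C(17) = 1 + C(16) + C(15) = 1 + 3193 + 1973 = 5167
C(18) = 1 + C(17) + C(16) = 1 + 5167 + 3193 = 8361
C(19) = 1 + C(18) + C(17) = 1 + 8361 + 5167 = 13529
C(20) = 1 + C(19) + C(18) = 1 + 13529 + 8361 = 21891
C(21) = 1 + C(20) + C(19) = 1 + 21891 + 13529 = 35421
C(22) = 1 + C(21) + C(20) = 1 + 35421 + 21891 = 57313

57313


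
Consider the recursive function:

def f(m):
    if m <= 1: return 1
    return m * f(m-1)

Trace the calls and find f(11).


f(11)
= 11 * f(10)
= 11 * 10 * f(9)
= 11 * 10 * 9 * f(8)
= 11 * 10 * 9 * 8 * f(7)
= 11 * 10 * 9 * 8 * 7 * f(6)
= 11 * 10 * 9 * 8 * 7 * 6 * f(5)
= 11 * 10 * 9 * 8 * 7 * 6 * 5 * f(4)
= 11 * 10 * 9 * 8 * 7 * 6 * 5 * 4 * f(3)
= 11 * 10 * 9 * 8 * 7 * 6 * 5 * 4 * 3 * f(2)
= 11 * 10 * 9 * 8 * 7 * 6 * 5 * 4 * 3 * 2 * f(1)
= 11 * 10 * 9 * 8 * 7 * 6 * 5 * 4 * 3 * 2 * 1
= 39916800

39916800


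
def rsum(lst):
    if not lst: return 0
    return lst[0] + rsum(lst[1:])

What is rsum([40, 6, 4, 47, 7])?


rsum([40, 6, 4, 47, 7]) = 40 + rsum([6, 4, 47, 7])
rsum([6, 4, 47, 7]) = 6 + rsum([4, 47, 7])
rsum([4, 47, 7]) = 4 + rsum([47, 7])
rsum([47, 7]) = 47 + rsum([7])
rsum([7]) = 7 + rsum([])
rsum([]) = 0  (base case)
Total: 40 + 6 + 4 + 47 + 7 + 0 = 104

104


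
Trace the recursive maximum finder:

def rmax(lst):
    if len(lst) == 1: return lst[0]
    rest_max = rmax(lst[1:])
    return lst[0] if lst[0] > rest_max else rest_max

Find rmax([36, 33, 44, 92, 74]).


rmax([36, 33, 44, 92, 74]): compare 36 with rmax([33, 44, 92, 74])
rmax([33, 44, 92, 74]): compare 33 with rmax([44, 92, 74])
rmax([44, 92, 74]): compare 44 with rmax([92, 74])
rmax([92, 74]): compare 92 with rmax([74])
rmax([74]) = 74  (base case)
Compare 92 with 74 -> 92
Compare 44 with 92 -> 92
Compare 33 with 92 -> 92
Compare 36 with 92 -> 92

92


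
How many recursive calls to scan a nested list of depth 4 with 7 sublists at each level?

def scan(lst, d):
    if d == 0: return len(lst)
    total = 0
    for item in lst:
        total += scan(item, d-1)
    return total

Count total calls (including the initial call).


At depth 0 (root): 1 call
At depth 1: each of 1 parents calls scan on 7 children = 7 calls
At depth 2: each of 7 parents calls scan on 7 children = 49 calls
At depth 3: each of 49 parents calls scan on 7 children = 343 calls
At depth 4: each of 343 parents calls scan on 7 children = 2401 calls
Total: 1 + 7 + 49 + 343 + 2401 = 2801

2801


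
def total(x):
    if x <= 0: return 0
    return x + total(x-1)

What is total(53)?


total(53)
= 53 + 52 + 51 + 50 + 49 + 48 + 47 + 46 + 45 + 44 + 43 + 42 + 41 + 40 + 39 + 38 + 37 + 36 + 35 + 34 + 33 + 32 + 31 + 30 + 29 + 28 + 27 + 26 + 25 + 24 + 23 + 22 + 21 + 20 + 19 + 18 + 17 + 16 + 15 + 14 + 13 + 12 + 11 + 10 + 9 + 8 + 7 + 6 + 5 + 4 + 3 + 2 + 1 + total(0)
= 53 + 52 + 51 + 50 + 49 + 48 + 47 + 46 + 45 + 44 + 43 + 42 + 41 + 40 + 39 + 38 + 37 + 36 + 35 + 34 + 33 + 32 + 31 + 30 + 29 + 28 + 27 + 26 + 25 + 24 + 23 + 22 + 21 + 20 + 19 + 18 + 17 + 16 + 15 + 14 + 13 + 12 + 11 + 10 + 9 + 8 + 7 + 6 + 5 + 4 + 3 + 2 + 1 + 0
= 1431

1431


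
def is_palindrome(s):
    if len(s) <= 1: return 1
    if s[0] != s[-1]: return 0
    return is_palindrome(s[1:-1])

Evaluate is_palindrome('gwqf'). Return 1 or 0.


is_palindrome('gwqf'): s[0]='g' != s[-1]='f' -> return 0
Result: 0 (not a palindrome)

0


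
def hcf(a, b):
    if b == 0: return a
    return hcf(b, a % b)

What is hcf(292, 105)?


hcf(292, 105) = hcf(105, 82)
hcf(105, 82) = hcf(82, 23)
hcf(82, 23) = hcf(23, 13)
hcf(23, 13) = hcf(13, 10)
hcf(13, 10) = hcf(10, 3)
hcf(10, 3) = hcf(3, 1)
hcf(3, 1) = hcf(1, 0)
hcf(1, 0) = 1  (base case)

1


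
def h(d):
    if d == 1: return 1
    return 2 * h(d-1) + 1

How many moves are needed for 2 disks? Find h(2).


h(2) = 2 * h(1) + 1
h(1) = 1  (base case)
h(2) = 2 * 1 + 1 = 3

3


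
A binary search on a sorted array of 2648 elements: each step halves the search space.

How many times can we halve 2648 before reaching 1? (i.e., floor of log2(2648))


2648 / 2 = 1324
1324 / 2 = 662
662 / 2 = 331
331 / 2 = 165
165 / 2 = 82
82 / 2 = 41
41 / 2 = 20
20 / 2 = 10
10 / 2 = 5
5 / 2 = 2
2 / 2 = 1
Reached 1 after 11 halvings

11


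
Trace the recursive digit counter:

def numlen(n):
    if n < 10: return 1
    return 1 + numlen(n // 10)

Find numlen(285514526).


numlen(285514526) = 1 + numlen(28551452)
numlen(28551452) = 1 + numlen(2855145)
numlen(2855145) = 1 + numlen(285514)
numlen(285514) = 1 + numlen(28551)
numlen(28551) = 1 + numlen(2855)
numlen(2855) = 1 + numlen(285)
numlen(285) = 1 + numlen(28)
numlen(28) = 1 + numlen(2)
numlen(2) = 1  (base case: 2 < 10)
Unwinding: 1 + 1 + 1 + 1 + 1 + 1 + 1 + 1 + 1 = 9

9


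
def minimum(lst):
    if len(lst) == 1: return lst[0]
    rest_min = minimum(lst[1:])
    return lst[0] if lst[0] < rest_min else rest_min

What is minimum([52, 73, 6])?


minimum([52, 73, 6]): compare 52 with minimum([73, 6])
minimum([73, 6]): compare 73 with minimum([6])
minimum([6]) = 6  (base case)
Compare 73 with 6 -> 6
Compare 52 with 6 -> 6

6


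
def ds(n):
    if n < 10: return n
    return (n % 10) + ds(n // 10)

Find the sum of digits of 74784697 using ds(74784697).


ds(74784697) = 7 + ds(7478469)
ds(7478469) = 9 + ds(747846)
ds(747846) = 6 + ds(74784)
ds(74784) = 4 + ds(7478)
ds(7478) = 8 + ds(747)
ds(747) = 7 + ds(74)
ds(74) = 4 + ds(7)
ds(7) = 7  (base case)
Total: 7 + 9 + 6 + 4 + 8 + 7 + 4 + 7 = 52

52


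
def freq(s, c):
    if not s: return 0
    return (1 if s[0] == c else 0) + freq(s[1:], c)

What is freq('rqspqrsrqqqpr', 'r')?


s[0]='r' == 'r' -> 1
s[0]='q' != 'r' -> 0
s[0]='s' != 'r' -> 0
s[0]='p' != 'r' -> 0
s[0]='q' != 'r' -> 0
s[0]='r' == 'r' -> 1
s[0]='s' != 'r' -> 0
s[0]='r' == 'r' -> 1
s[0]='q' != 'r' -> 0
s[0]='q' != 'r' -> 0
s[0]='q' != 'r' -> 0
s[0]='p' != 'r' -> 0
s[0]='r' == 'r' -> 1
Sum: 1 + 0 + 0 + 0 + 0 + 1 + 0 + 1 + 0 + 0 + 0 + 0 + 1 = 4

4


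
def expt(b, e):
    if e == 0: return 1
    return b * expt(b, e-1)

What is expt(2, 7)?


expt(2, 7)
= 2 * expt(2, 6)
= 2 * 2 * expt(2, 5)
= 2 * 2 * 2 * expt(2, 4)
= 2 * 2 * 2 * 2 * expt(2, 3)
= 2 * 2 * 2 * 2 * 2 * expt(2, 2)
= 2 * 2 * 2 * 2 * 2 * 2 * expt(2, 1)
= 2 * 2 * 2 * 2 * 2 * 2 * 2 * expt(2, 0)
= 2 * 2 * 2 * 2 * 2 * 2 * 2 * 1
= 128

128


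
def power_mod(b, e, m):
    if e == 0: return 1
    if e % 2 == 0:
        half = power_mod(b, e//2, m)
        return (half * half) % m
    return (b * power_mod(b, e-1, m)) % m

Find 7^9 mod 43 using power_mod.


power_mod(7, 9, 43): e is odd, compute power_mod(7, 8, 43)
  power_mod(7, 8, 43): e is even, compute power_mod(7, 4, 43)
    power_mod(7, 4, 43): e is even, compute power_mod(7, 2, 43)
      power_mod(7, 2, 43): e is even, compute power_mod(7, 1, 43)
        power_mod(7, 1, 43): e is odd, compute power_mod(7, 0, 43)
          power_mod(7, 0, 43) = 1
        (7 * 1) % 43 = 7
      half=7, (7*7) % 43 = 6
    half=6, (6*6) % 43 = 36
  half=36, (36*36) % 43 = 6
(7 * 6) % 43 = 42

42


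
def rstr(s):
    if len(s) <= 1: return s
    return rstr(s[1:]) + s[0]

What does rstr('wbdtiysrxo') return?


rstr('wbdtiysrxo') = rstr('bdtiysrxo') + 'w'
rstr('bdtiysrxo') = rstr('dtiysrxo') + 'b'
rstr('dtiysrxo') = rstr('tiysrxo') + 'd'
rstr('tiysrxo') = rstr('iysrxo') + 't'
rstr('iysrxo') = rstr('ysrxo') + 'i'
rstr('ysrxo') = rstr('srxo') + 'y'
rstr('srxo') = rstr('rxo') + 's'
rstr('rxo') = rstr('xo') + 'r'
rstr('xo') = rstr('o') + 'x'
rstr('o') = 'o'  (base case)
Concatenating: 'o' + 'x' + 'r' + 's' + 'y' + 'i' + 't' + 'd' + 'b' + 'w' = 'oxrsyitdbw'

oxrsyitdbw


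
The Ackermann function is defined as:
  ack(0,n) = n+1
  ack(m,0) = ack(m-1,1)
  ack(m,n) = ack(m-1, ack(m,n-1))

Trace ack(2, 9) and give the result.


ack(2, 9) = ack(1, ack(2, 8))
  ack(2, 8) = ack(1, ack(2, 7))
    ack(2, 7) = ack(1, ack(2, 6))
      ack(2, 6) = ack(1, ack(2, 5))
        ack(2, 5) = ack(1, ack(2, 4))
          ack(2, 4) = ack(1, ack(2, 3))
          ack(2, 3) = ack(1, ack(2, 2))
          ack(2, 2) = ack(1, ack(2, 1))
          ack(2, 1) = ack(1, ack(2, 0))
          ack(2, 0) = ack(1, 1)
          ack(1, 1) = ack(0, ack(1, 0))
          ack(1, 0) = ack(0, 1)
          ack(0, 1) = 2
            = ack(0, 2)
          ack(0, 2) = 3
            = ack(1, 3)
          ack(1, 3) = ack(0, ack(1, 2))
          ack(1, 2) = ack(0, ack(1, 1))
          ack(1, 1) = ack(0, ack(1, 0))
          ack(1, 0) = ack(0, 1)
          ack(0, 1) = 2
            = ack(0, 2)
          ack(0, 2) = 3
            = ack(0, 3)
          ack(0, 3) = 4
... (trace truncated)
Result: ack(2, 9) = 21

21


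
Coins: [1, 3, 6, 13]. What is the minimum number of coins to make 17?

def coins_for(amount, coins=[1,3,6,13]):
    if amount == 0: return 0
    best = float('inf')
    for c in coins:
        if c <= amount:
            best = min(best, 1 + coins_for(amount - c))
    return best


Building up with DP:
coins_for(0) = 0
coins_for(1) = min(1+coins_for(0)=1+0=1) = 1
coins_for(2) = min(1+coins_for(1)=1+1=2) = 2
coins_for(3) = min(1+coins_for(2)=1+2=3, 1+coins_for(0)=1+0=1) = 1
coins_for(4) = min(1+coins_for(3)=1+1=2, 1+coins_for(1)=1+1=2) = 2
coins_for(5) = min(1+coins_for(4)=1+2=3, 1+coins_for(2)=1+2=3) = 3
coins_for(6) = min(1+coins_for(5)=1+3=4, 1+coins_for(3)=1+1=2, 1+coins_for(0)=1+0=1) = 1
coins_for(7) = min(1+coins_for(6)=1+1=2, 1+coins_for(4)=1+2=3, 1+coins_for(1)=1+1=2) = 2
coins_for(8) = min(1+coins_for(7)=1+2=3, 1+coins_for(5)=1+3=4, 1+coins_for(2)=1+2=3) = 3
coins_for(9) = min(1+coins_for(8)=1+3=4, 1+coins_for(6)=1+1=2, 1+coins_for(3)=1+1=2) = 2
coins_for(10) = min(1+coins_for(9)=1+2=3, 1+coins_for(7)=1+2=3, 1+coins_for(4)=1+2=3) = 3
coins_for(11) = min(1+coins_for(10)=1+3=4, 1+coins_for(8)=1+3=4, 1+coins_for(5)=1+3=4) = 4
coins_for(12) = min(1+coins_for(11)=1+4=5, 1+coins_for(9)=1+2=3, 1+coins_for(6)=1+1=2) = 2
coins_for(13) = min(1+coins_for(12)=1+2=3, 1+coins_for(10)=1+3=4, 1+coins_for(7)=1+2=3, 1+coins_for(0)=1+0=1) = 1
coins_for(14) = min(1+coins_for(13)=1+1=2, 1+coins_for(11)=1+4=5, 1+coins_for(8)=1+3=4, 1+coins_for(1)=1+1=2) = 2
coins_for(15) = min(1+coins_for(14)=1+2=3, 1+coins_for(12)=1+2=3, 1+coins_for(9)=1+2=3, 1+coins_for(2)=1+2=3) = 3
coins_for(16) = min(1+coins_for(15)=1+3=4, 1+coins_for(13)=1+1=2, 1+coins_for(10)=1+3=4, 1+coins_for(3)=1+1=2) = 2
coins_for(17) = min(1+coins_for(16)=1+2=3, 1+coins_for(14)=1+2=3, 1+coins_for(11)=1+4=5, 1+coins_for(4)=1+2=3) = 3

3


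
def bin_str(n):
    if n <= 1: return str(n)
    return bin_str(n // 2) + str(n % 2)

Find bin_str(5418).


bin_str(5418) = bin_str(2709) + '0'
bin_str(2709) = bin_str(1354) + '1'
bin_str(1354) = bin_str(677) + '0'
bin_str(677) = bin_str(338) + '1'
bin_str(338) = bin_str(169) + '0'
bin_str(169) = bin_str(84) + '1'
bin_str(84) = bin_str(42) + '0'
bin_str(42) = bin_str(21) + '0'
bin_str(21) = bin_str(10) + '1'
bin_str(10) = bin_str(5) + '0'
bin_str(5) = bin_str(2) + '1'
bin_str(2) = bin_str(1) + '0'
bin_str(1) = '1'  (base case)
Concatenating: '1' + '0' + '1' + '0' + '1' + '0' + '0' + '1' + '0' + '1' + '0' + '1' + '0' = '1010100101010'

1010100101010


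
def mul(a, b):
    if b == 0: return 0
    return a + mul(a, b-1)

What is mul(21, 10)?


mul(21, 10) = 21 + mul(21, 9)
mul(21, 9) = 21 + mul(21, 8)
mul(21, 8) = 21 + mul(21, 7)
mul(21, 7) = 21 + mul(21, 6)
mul(21, 6) = 21 + mul(21, 5)
mul(21, 5) = 21 + mul(21, 4)
mul(21, 4) = 21 + mul(21, 3)
mul(21, 3) = 21 + mul(21, 2)
mul(21, 2) = 21 + mul(21, 1)
mul(21, 1) = 21 + mul(21, 0)
mul(21, 0) = 0  (base case)
Total: 21 + 21 + 21 + 21 + 21 + 21 + 21 + 21 + 21 + 21 + 0 = 210

210


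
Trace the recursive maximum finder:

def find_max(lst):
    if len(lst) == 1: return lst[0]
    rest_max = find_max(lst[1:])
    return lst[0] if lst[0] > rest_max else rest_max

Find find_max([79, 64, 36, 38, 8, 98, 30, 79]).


find_max([79, 64, 36, 38, 8, 98, 30, 79]): compare 79 with find_max([64, 36, 38, 8, 98, 30, 79])
find_max([64, 36, 38, 8, 98, 30, 79]): compare 64 with find_max([36, 38, 8, 98, 30, 79])
find_max([36, 38, 8, 98, 30, 79]): compare 36 with find_max([38, 8, 98, 30, 79])
find_max([38, 8, 98, 30, 79]): compare 38 with find_max([8, 98, 30, 79])
find_max([8, 98, 30, 79]): compare 8 with find_max([98, 30, 79])
find_max([98, 30, 79]): compare 98 with find_max([30, 79])
find_max([30, 79]): compare 30 with find_max([79])
find_max([79]) = 79  (base case)
Compare 30 with 79 -> 79
Compare 98 with 79 -> 98
Compare 8 with 98 -> 98
Compare 38 with 98 -> 98
Compare 36 with 98 -> 98
Compare 64 with 98 -> 98
Compare 79 with 98 -> 98

98


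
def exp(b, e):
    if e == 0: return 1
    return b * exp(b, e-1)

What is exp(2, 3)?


exp(2, 3)
= 2 * exp(2, 2)
= 2 * 2 * exp(2, 1)
= 2 * 2 * 2 * exp(2, 0)
= 2 * 2 * 2 * 1
= 8

8


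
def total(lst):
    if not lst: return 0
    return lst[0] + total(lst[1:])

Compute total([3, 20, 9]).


total([3, 20, 9]) = 3 + total([20, 9])
total([20, 9]) = 20 + total([9])
total([9]) = 9 + total([])
total([]) = 0  (base case)
Total: 3 + 20 + 9 + 0 = 32

32


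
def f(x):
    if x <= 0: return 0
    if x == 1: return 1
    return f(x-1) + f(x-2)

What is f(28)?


Computing f(28) bottom-up:
f(0) = 0
f(1) = 1
f(2) = f(1) + f(0) = 1 + 0 = 1
f(3) = f(2) + f(1) = 1 + 1 = 2
f(4) = f(3) + f(2) = 2 + 1 = 3
f(5) = f(4) + f(3) = 3 + 2 = 5
f(6) = f(5) + f(4) = 5 + 3 = 8
f(7) = f(6) + f(5) = 8 + 5 = 13
f(8) = f(7) + f(6) = 13 + 8 = 21
f(9) = f(8) + f(7) = 21 + 13 = 34
f(10) = f(9) + f(8) = 34 + 21 = 55
f(11) = f(10) + f(9) = 55 + 34 = 89
f(12) = f(11) + f(10) = 89 + 55 = 144
f(13) = f(12) + f(11) = 144 + 89 = 233
f(14) = f(13) + f(12) = 233 + 144 = 377
f(15) = f(14) + f(13) = 377 + 233 = 610
f(16) = f(15) + f(14) = 610 + 377 = 987
f(17) = f(16) + f(15) = 987 + 610 = 1597
f(18) = f(17) + f(16) = 1597 + 987 = 2584
f(19) = f(18) + f(17) = 2584 + 1597 = 4181
f(20) = f(19) + f(18) = 4181 + 2584 = 6765
f(21) = f(20) + f(19) = 6765 + 4181 = 10946
f(22) = f(21) + f(20) = 10946 + 6765 = 17711
f(23) = f(22) + f(21) = 17711 + 10946 = 28657
f(24) = f(23) + f(22) = 28657 + 17711 = 46368
f(25) = f(24) + f(23) = 46368 + 28657 = 75025
f(26) = f(25) + f(24) = 75025 + 46368 = 121393
f(27) = f(26) + f(25) = 121393 + 75025 = 196418
f(28) = f(27) + f(26) = 196418 + 121393 = 317811

317811


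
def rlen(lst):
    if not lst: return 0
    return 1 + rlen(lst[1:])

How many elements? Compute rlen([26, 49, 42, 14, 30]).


rlen([26, 49, 42, 14, 30]) = 1 + rlen([49, 42, 14, 30])
rlen([49, 42, 14, 30]) = 1 + rlen([42, 14, 30])
rlen([42, 14, 30]) = 1 + rlen([14, 30])
rlen([14, 30]) = 1 + rlen([30])
rlen([30]) = 1 + rlen([])
rlen([]) = 0  (base case)
Unwinding: 1 + 1 + 1 + 1 + 1 + 0 = 5

5


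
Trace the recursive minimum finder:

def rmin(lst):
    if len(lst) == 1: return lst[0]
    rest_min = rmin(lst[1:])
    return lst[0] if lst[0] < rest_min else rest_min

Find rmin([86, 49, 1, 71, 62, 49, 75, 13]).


rmin([86, 49, 1, 71, 62, 49, 75, 13]): compare 86 with rmin([49, 1, 71, 62, 49, 75, 13])
rmin([49, 1, 71, 62, 49, 75, 13]): compare 49 with rmin([1, 71, 62, 49, 75, 13])
rmin([1, 71, 62, 49, 75, 13]): compare 1 with rmin([71, 62, 49, 75, 13])
rmin([71, 62, 49, 75, 13]): compare 71 with rmin([62, 49, 75, 13])
rmin([62, 49, 75, 13]): compare 62 with rmin([49, 75, 13])
rmin([49, 75, 13]): compare 49 with rmin([75, 13])
rmin([75, 13]): compare 75 with rmin([13])
rmin([13]) = 13  (base case)
Compare 75 with 13 -> 13
Compare 49 with 13 -> 13
Compare 62 with 13 -> 13
Compare 71 with 13 -> 13
Compare 1 with 13 -> 1
Compare 49 with 1 -> 1
Compare 86 with 1 -> 1

1


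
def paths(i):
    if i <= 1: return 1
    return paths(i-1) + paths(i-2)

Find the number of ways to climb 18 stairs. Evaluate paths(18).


Building up from base cases:
paths(0) = 1
paths(1) = 1
paths(2) = paths(1) + paths(0) = 1 + 1 = 2
paths(3) = paths(2) + paths(1) = 2 + 1 = 3
paths(4) = paths(3) + paths(2) = 3 + 2 = 5
paths(5) = paths(4) + paths(3) = 5 + 3 = 8
paths(6) = paths(5) + paths(4) = 8 + 5 = 13
paths(7) = paths(6) + paths(5) = 13 + 8 = 21
paths(8) = paths(7) + paths(6) = 21 + 13 = 34
paths(9) = paths(8) + paths(7) = 34 + 21 = 55
paths(10) = paths(9) + paths(8) = 55 + 34 = 89
paths(11) = paths(10) + paths(9) = 89 + 55 = 144
paths(12) = paths(11) + paths(10) = 144 + 89 = 233
paths(13) = paths(12) + paths(11) = 233 + 144 = 377
paths(14) = paths(13) + paths(12) = 377 + 233 = 610
paths(15) = paths(14) + paths(13) = 610 + 377 = 987
paths(16) = paths(15) + paths(14) = 987 + 610 = 1597
paths(17) = paths(16) + paths(15) = 1597 + 987 = 2584
paths(18) = paths(17) + paths(16) = 2584 + 1597 = 4181

4181


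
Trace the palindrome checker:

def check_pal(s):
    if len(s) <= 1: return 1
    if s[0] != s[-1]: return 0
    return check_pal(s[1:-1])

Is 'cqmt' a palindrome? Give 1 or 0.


check_pal('cqmt'): s[0]='c' != s[-1]='t' -> return 0
Result: 0 (not a palindrome)

0


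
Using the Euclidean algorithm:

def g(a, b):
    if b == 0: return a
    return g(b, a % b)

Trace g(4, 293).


g(4, 293) = g(293, 4)
g(293, 4) = g(4, 1)
g(4, 1) = g(1, 0)
g(1, 0) = 1  (base case)

1


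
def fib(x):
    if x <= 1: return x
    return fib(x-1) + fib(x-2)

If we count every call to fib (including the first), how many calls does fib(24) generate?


Let C(n) = total calls for fib(n)
C(0) = 1, C(1) = 1
C(2) = 1 + C(1) + C(0) = 1 + 1 + 1 = 3
C(3) = 1 + C(2) + C(1) = 1 + 3 + 1 = 5
C(4) = 1 + C(3) + C(2) = 1 + 5 + 3 = 9
C(5) = 1 + C(4) + C(3) = 1 + 9 + 5 = 15
C(6) = 1 + C(5) + C(4) = 1 + 15 + 9 = 25
C(7) = 1 + C(6) + C(5) = 1 + 25 + 15 = 41
C(8) = 1 + C(7) + C(6) = 1 + 41 + 25 = 67
C(9) = 1 + C(8) + C(7) = 1 + 67 + 41 = 109
C(10) = 1 + C(9) + C(8) = 1 + 109 + 67 = 177
C(11) = 1 + C(10) + C(9) = 1 + 177 + 109 = 287
C(12) = 1 + C(11) + C(10) = 1 + 287 + 177 = 465
C(13) = 1 + C(12) + C(11) = 1 + 465 + 287 = 753
C(14) = 1 + C(13) + C(12) = 1 + 753 + 465 = 1219
C(15) = 1 + C(14) + C(13) = 1 + 1219 + 753 = 1973
C(16) = 1 + C(15) + C(14) = 1 + 1973 + 1219 = 3193
C(17) = 1 + C(16) + C(15) = 1 + 3193 + 1973 = 5167
C(18) = 1 + C(17) + C(16) = 1 + 5167 + 3193 = 8361
C(19) = 1 + C(18) + C(17) = 1 + 8361 + 5167 = 13529
C(20) = 1 + C(19) + C(18) = 1 + 13529 + 8361 = 21891
C(21) = 1 + C(20) + C(19) = 1 + 21891 + 13529 = 35421
C(22) = 1 + C(21) + C(20) = 1 + 35421 + 21891 = 57313
C(23) = 1 + C(22) + C(21) = 1 + 57313 + 35421 = 92735
C(24) = 1 + C(23) + C(22) = 1 + 92735 + 57313 = 150049

150049


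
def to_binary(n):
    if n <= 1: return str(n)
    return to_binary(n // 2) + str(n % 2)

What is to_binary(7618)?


to_binary(7618) = to_binary(3809) + '0'
to_binary(3809) = to_binary(1904) + '1'
to_binary(1904) = to_binary(952) + '0'
to_binary(952) = to_binary(476) + '0'
to_binary(476) = to_binary(238) + '0'
to_binary(238) = to_binary(119) + '0'
to_binary(119) = to_binary(59) + '1'
to_binary(59) = to_binary(29) + '1'
to_binary(29) = to_binary(14) + '1'
to_binary(14) = to_binary(7) + '0'
to_binary(7) = to_binary(3) + '1'
to_binary(3) = to_binary(1) + '1'
to_binary(1) = '1'  (base case)
Concatenating: '1' + '1' + '1' + '0' + '1' + '1' + '1' + '0' + '0' + '0' + '0' + '1' + '0' = '1110111000010'

1110111000010


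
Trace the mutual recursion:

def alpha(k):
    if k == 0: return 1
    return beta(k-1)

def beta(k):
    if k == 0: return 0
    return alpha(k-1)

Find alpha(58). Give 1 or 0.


alpha(58) = beta(57)
beta(57) = alpha(56)
alpha(56) = beta(55)
beta(55) = alpha(54)
alpha(54) = beta(53)
beta(53) = alpha(52)
alpha(52) = beta(51)
beta(51) = alpha(50)
alpha(50) = beta(49)
beta(49) = alpha(48)
alpha(48) = beta(47)
beta(47) = alpha(46)
alpha(46) = beta(45)
beta(45) = alpha(44)
alpha(44) = beta(43)
beta(43) = alpha(42)
alpha(42) = beta(41)
beta(41) = alpha(40)
alpha(40) = beta(39)
beta(39) = alpha(38)
alpha(38) = beta(37)
beta(37) = alpha(36)
alpha(36) = beta(35)
beta(35) = alpha(34)
alpha(34) = beta(33)
beta(33) = alpha(32)
alpha(32) = beta(31)
beta(31) = alpha(30)
alpha(30) = beta(29)
beta(29) = alpha(28)
alpha(28) = beta(27)
beta(27) = alpha(26)
alpha(26) = beta(25)
beta(25) = alpha(24)
alpha(24) = beta(23)
beta(23) = alpha(22)
alpha(22) = beta(21)
beta(21) = alpha(20)
alpha(20) = beta(19)
beta(19) = alpha(18)
alpha(18) = beta(17)
beta(17) = alpha(16)
alpha(16) = beta(15)
beta(15) = alpha(14)
alpha(14) = beta(13)
beta(13) = alpha(12)
alpha(12) = beta(11)
beta(11) = alpha(10)
alpha(10) = beta(9)
beta(9) = alpha(8)
alpha(8) = beta(7)
beta(7) = alpha(6)
alpha(6) = beta(5)
beta(5) = alpha(4)
alpha(4) = beta(3)
beta(3) = alpha(2)
alpha(2) = beta(1)
beta(1) = alpha(0)
alpha(0) = 1  (base case)
Result: 1

1


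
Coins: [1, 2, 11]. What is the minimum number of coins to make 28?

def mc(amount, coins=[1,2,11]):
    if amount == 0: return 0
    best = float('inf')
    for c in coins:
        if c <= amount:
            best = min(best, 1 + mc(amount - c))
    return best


Building up with DP:
mc(0) = 0
mc(1) = min(1+mc(0)=1+0=1) = 1
mc(2) = min(1+mc(1)=1+1=2, 1+mc(0)=1+0=1) = 1
mc(3) = min(1+mc(2)=1+1=2, 1+mc(1)=1+1=2) = 2
mc(4) = min(1+mc(3)=1+2=3, 1+mc(2)=1+1=2) = 2
mc(5) = min(1+mc(4)=1+2=3, 1+mc(3)=1+2=3) = 3
mc(6) = min(1+mc(5)=1+3=4, 1+mc(4)=1+2=3) = 3
mc(7) = min(1+mc(6)=1+3=4, 1+mc(5)=1+3=4) = 4
mc(8) = min(1+mc(7)=1+4=5, 1+mc(6)=1+3=4) = 4
mc(9) = min(1+mc(8)=1+4=5, 1+mc(7)=1+4=5) = 5
mc(10) = min(1+mc(9)=1+5=6, 1+mc(8)=1+4=5) = 5
mc(11) = min(1+mc(10)=1+5=6, 1+mc(9)=1+5=6, 1+mc(0)=1+0=1) = 1
mc(12) = min(1+mc(11)=1+1=2, 1+mc(10)=1+5=6, 1+mc(1)=1+1=2) = 2
mc(13) = min(1+mc(12)=1+2=3, 1+mc(11)=1+1=2, 1+mc(2)=1+1=2) = 2
mc(14) = min(1+mc(13)=1+2=3, 1+mc(12)=1+2=3, 1+mc(3)=1+2=3) = 3
mc(15) = min(1+mc(14)=1+3=4, 1+mc(13)=1+2=3, 1+mc(4)=1+2=3) = 3
mc(16) = min(1+mc(15)=1+3=4, 1+mc(14)=1+3=4, 1+mc(5)=1+3=4) = 4
mc(17) = min(1+mc(16)=1+4=5, 1+mc(15)=1+3=4, 1+mc(6)=1+3=4) = 4
mc(18) = min(1+mc(17)=1+4=5, 1+mc(16)=1+4=5, 1+mc(7)=1+4=5) = 5
mc(19) = min(1+mc(18)=1+5=6, 1+mc(17)=1+4=5, 1+mc(8)=1+4=5) = 5
mc(20) = min(1+mc(19)=1+5=6, 1+mc(18)=1+5=6, 1+mc(9)=1+5=6) = 6
mc(21) = min(1+mc(20)=1+6=7, 1+mc(19)=1+5=6, 1+mc(10)=1+5=6) = 6
mc(22) = min(1+mc(21)=1+6=7, 1+mc(20)=1+6=7, 1+mc(11)=1+1=2) = 2
mc(23) = min(1+mc(22)=1+2=3, 1+mc(21)=1+6=7, 1+mc(12)=1+2=3) = 3
mc(24) = min(1+mc(23)=1+3=4, 1+mc(22)=1+2=3, 1+mc(13)=1+2=3) = 3
mc(25) = min(1+mc(24)=1+3=4, 1+mc(23)=1+3=4, 1+mc(14)=1+3=4) = 4
mc(26) = min(1+mc(25)=1+4=5, 1+mc(24)=1+3=4, 1+mc(15)=1+3=4) = 4
mc(27) = min(1+mc(26)=1+4=5, 1+mc(25)=1+4=5, 1+mc(16)=1+4=5) = 5
mc(28) = min(1+mc(27)=1+5=6, 1+mc(26)=1+4=5, 1+mc(17)=1+4=5) = 5

5


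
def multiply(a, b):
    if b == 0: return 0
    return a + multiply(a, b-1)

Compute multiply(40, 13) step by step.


multiply(40, 13) = 40 + multiply(40, 12)
multiply(40, 12) = 40 + multiply(40, 11)
multiply(40, 11) = 40 + multiply(40, 10)
multiply(40, 10) = 40 + multiply(40, 9)
multiply(40, 9) = 40 + multiply(40, 8)
multiply(40, 8) = 40 + multiply(40, 7)
multiply(40, 7) = 40 + multiply(40, 6)
multiply(40, 6) = 40 + multiply(40, 5)
multiply(40, 5) = 40 + multiply(40, 4)
multiply(40, 4) = 40 + multiply(40, 3)
multiply(40, 3) = 40 + multiply(40, 2)
multiply(40, 2) = 40 + multiply(40, 1)
multiply(40, 1) = 40 + multiply(40, 0)
multiply(40, 0) = 0  (base case)
Total: 40 + 40 + 40 + 40 + 40 + 40 + 40 + 40 + 40 + 40 + 40 + 40 + 40 + 0 = 520

520
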